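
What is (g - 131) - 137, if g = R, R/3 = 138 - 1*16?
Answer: 98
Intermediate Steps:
R = 366 (R = 3*(138 - 1*16) = 3*(138 - 16) = 3*122 = 366)
g = 366
(g - 131) - 137 = (366 - 131) - 137 = 235 - 137 = 98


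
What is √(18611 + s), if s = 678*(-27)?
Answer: √305 ≈ 17.464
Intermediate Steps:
s = -18306
√(18611 + s) = √(18611 - 18306) = √305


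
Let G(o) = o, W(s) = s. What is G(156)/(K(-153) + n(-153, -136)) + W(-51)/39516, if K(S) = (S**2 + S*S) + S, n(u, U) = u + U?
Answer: 158305/76358084 ≈ 0.0020732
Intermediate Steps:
n(u, U) = U + u
K(S) = S + 2*S**2 (K(S) = (S**2 + S**2) + S = 2*S**2 + S = S + 2*S**2)
G(156)/(K(-153) + n(-153, -136)) + W(-51)/39516 = 156/(-153*(1 + 2*(-153)) + (-136 - 153)) - 51/39516 = 156/(-153*(1 - 306) - 289) - 51*1/39516 = 156/(-153*(-305) - 289) - 17/13172 = 156/(46665 - 289) - 17/13172 = 156/46376 - 17/13172 = 156*(1/46376) - 17/13172 = 39/11594 - 17/13172 = 158305/76358084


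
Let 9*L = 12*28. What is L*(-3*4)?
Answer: -448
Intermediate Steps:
L = 112/3 (L = (12*28)/9 = (⅑)*336 = 112/3 ≈ 37.333)
L*(-3*4) = 112*(-3*4)/3 = (112/3)*(-12) = -448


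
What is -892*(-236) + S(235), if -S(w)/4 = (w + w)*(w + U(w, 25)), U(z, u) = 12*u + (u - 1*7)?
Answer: -829128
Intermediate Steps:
U(z, u) = -7 + 13*u (U(z, u) = 12*u + (u - 7) = 12*u + (-7 + u) = -7 + 13*u)
S(w) = -8*w*(318 + w) (S(w) = -4*(w + w)*(w + (-7 + 13*25)) = -4*2*w*(w + (-7 + 325)) = -4*2*w*(w + 318) = -4*2*w*(318 + w) = -8*w*(318 + w))
-892*(-236) + S(235) = -892*(-236) - 8*235*(318 + 235) = 210512 - 8*235*553 = 210512 - 1039640 = -829128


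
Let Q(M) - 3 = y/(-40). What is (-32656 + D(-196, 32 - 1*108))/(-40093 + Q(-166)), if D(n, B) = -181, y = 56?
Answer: 164185/200457 ≈ 0.81905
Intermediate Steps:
Q(M) = 8/5 (Q(M) = 3 + 56/(-40) = 3 + 56*(-1/40) = 3 - 7/5 = 8/5)
(-32656 + D(-196, 32 - 1*108))/(-40093 + Q(-166)) = (-32656 - 181)/(-40093 + 8/5) = -32837/(-200457/5) = -32837*(-5/200457) = 164185/200457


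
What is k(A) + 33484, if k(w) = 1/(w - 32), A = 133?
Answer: 3381885/101 ≈ 33484.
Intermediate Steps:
k(w) = 1/(-32 + w)
k(A) + 33484 = 1/(-32 + 133) + 33484 = 1/101 + 33484 = 3381885/101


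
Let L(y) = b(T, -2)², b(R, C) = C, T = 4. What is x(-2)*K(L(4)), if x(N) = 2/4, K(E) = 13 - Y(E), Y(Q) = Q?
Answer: 9/2 ≈ 4.5000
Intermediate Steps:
L(y) = 4 (L(y) = (-2)² = 4)
K(E) = 13 - E
x(N) = ½ (x(N) = 2*(¼) = ½)
x(-2)*K(L(4)) = (13 - 1*4)/2 = (13 - 4)/2 = (½)*9 = 9/2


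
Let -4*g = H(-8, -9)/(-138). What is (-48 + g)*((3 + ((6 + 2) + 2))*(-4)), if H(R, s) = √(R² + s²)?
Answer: 2496 - 13*√145/138 ≈ 2494.9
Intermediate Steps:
g = √145/552 (g = -√((-8)² + (-9)²)/(4*(-138)) = -√(64 + 81)*(-1)/(4*138) = -√145*(-1)/(4*138) = -(-1)*√145/552 = √145/552 ≈ 0.021814)
(-48 + g)*((3 + ((6 + 2) + 2))*(-4)) = (-48 + √145/552)*((3 + ((6 + 2) + 2))*(-4)) = (-48 + √145/552)*((3 + (8 + 2))*(-4)) = (-48 + √145/552)*((3 + 10)*(-4)) = (-48 + √145/552)*(13*(-4)) = (-48 + √145/552)*(-52) = 2496 - 13*√145/138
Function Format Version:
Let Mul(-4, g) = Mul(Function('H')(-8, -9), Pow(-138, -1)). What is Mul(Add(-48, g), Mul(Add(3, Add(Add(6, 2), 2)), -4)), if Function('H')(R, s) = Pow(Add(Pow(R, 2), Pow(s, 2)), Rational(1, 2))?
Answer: Add(2496, Mul(Rational(-13, 138), Pow(145, Rational(1, 2)))) ≈ 2494.9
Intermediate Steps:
g = Mul(Rational(1, 552), Pow(145, Rational(1, 2))) (g = Mul(Rational(-1, 4), Mul(Pow(Add(Pow(-8, 2), Pow(-9, 2)), Rational(1, 2)), Pow(-138, -1))) = Mul(Rational(-1, 4), Mul(Pow(Add(64, 81), Rational(1, 2)), Rational(-1, 138))) = Mul(Rational(-1, 4), Mul(Pow(145, Rational(1, 2)), Rational(-1, 138))) = Mul(Rational(-1, 4), Mul(Rational(-1, 138), Pow(145, Rational(1, 2)))) = Mul(Rational(1, 552), Pow(145, Rational(1, 2))) ≈ 0.021814)
Mul(Add(-48, g), Mul(Add(3, Add(Add(6, 2), 2)), -4)) = Mul(Add(-48, Mul(Rational(1, 552), Pow(145, Rational(1, 2)))), Mul(Add(3, Add(Add(6, 2), 2)), -4)) = Mul(Add(-48, Mul(Rational(1, 552), Pow(145, Rational(1, 2)))), Mul(Add(3, Add(8, 2)), -4)) = Mul(Add(-48, Mul(Rational(1, 552), Pow(145, Rational(1, 2)))), Mul(Add(3, 10), -4)) = Mul(Add(-48, Mul(Rational(1, 552), Pow(145, Rational(1, 2)))), Mul(13, -4)) = Mul(Add(-48, Mul(Rational(1, 552), Pow(145, Rational(1, 2)))), -52) = Add(2496, Mul(Rational(-13, 138), Pow(145, Rational(1, 2))))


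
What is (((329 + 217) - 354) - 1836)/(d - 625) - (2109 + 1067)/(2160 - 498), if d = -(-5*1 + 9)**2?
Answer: 348256/532671 ≈ 0.65379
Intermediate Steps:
d = -16 (d = -(-5 + 9)**2 = -1*4**2 = -1*16 = -16)
(((329 + 217) - 354) - 1836)/(d - 625) - (2109 + 1067)/(2160 - 498) = (((329 + 217) - 354) - 1836)/(-16 - 625) - (2109 + 1067)/(2160 - 498) = ((546 - 354) - 1836)/(-641) - 3176/1662 = (192 - 1836)*(-1/641) - 3176/1662 = -1644*(-1/641) - 1*1588/831 = 1644/641 - 1588/831 = 348256/532671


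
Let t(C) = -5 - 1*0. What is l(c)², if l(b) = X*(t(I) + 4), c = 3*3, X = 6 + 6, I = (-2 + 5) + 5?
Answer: 144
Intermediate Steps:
I = 8 (I = 3 + 5 = 8)
t(C) = -5 (t(C) = -5 + 0 = -5)
X = 12
c = 9
l(b) = -12 (l(b) = 12*(-5 + 4) = 12*(-1) = -12)
l(c)² = (-12)² = 144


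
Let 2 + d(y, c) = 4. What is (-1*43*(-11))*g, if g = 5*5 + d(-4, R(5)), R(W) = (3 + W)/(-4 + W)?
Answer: 12771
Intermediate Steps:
R(W) = (3 + W)/(-4 + W)
d(y, c) = 2 (d(y, c) = -2 + 4 = 2)
g = 27 (g = 5*5 + 2 = 25 + 2 = 27)
(-1*43*(-11))*g = (-1*43*(-11))*27 = -43*(-11)*27 = 473*27 = 12771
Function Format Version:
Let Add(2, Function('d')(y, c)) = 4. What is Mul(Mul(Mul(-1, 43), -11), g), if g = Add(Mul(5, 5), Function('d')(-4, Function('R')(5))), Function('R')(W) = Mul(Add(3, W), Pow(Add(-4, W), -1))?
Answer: 12771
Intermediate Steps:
Function('R')(W) = Mul(Pow(Add(-4, W), -1), Add(3, W))
Function('d')(y, c) = 2 (Function('d')(y, c) = Add(-2, 4) = 2)
g = 27 (g = Add(Mul(5, 5), 2) = Add(25, 2) = 27)
Mul(Mul(Mul(-1, 43), -11), g) = Mul(Mul(Mul(-1, 43), -11), 27) = Mul(Mul(-43, -11), 27) = Mul(473, 27) = 12771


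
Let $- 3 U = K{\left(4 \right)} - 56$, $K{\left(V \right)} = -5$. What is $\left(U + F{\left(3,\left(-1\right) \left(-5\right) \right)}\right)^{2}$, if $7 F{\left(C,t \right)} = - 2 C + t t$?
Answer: $\frac{234256}{441} \approx 531.19$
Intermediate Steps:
$U = \frac{61}{3}$ ($U = - \frac{-5 - 56}{3} = \left(- \frac{1}{3}\right) \left(-61\right) = \frac{61}{3} \approx 20.333$)
$F{\left(C,t \right)} = - \frac{2 C}{7} + \frac{t^{2}}{7}$ ($F{\left(C,t \right)} = \frac{- 2 C + t t}{7} = \frac{- 2 C + t^{2}}{7} = \frac{t^{2} - 2 C}{7} = - \frac{2 C}{7} + \frac{t^{2}}{7}$)
$\left(U + F{\left(3,\left(-1\right) \left(-5\right) \right)}\right)^{2} = \left(\frac{61}{3} + \left(\left(- \frac{2}{7}\right) 3 + \frac{\left(\left(-1\right) \left(-5\right)\right)^{2}}{7}\right)\right)^{2} = \left(\frac{61}{3} - \left(\frac{6}{7} - \frac{5^{2}}{7}\right)\right)^{2} = \left(\frac{61}{3} + \left(- \frac{6}{7} + \frac{1}{7} \cdot 25\right)\right)^{2} = \left(\frac{61}{3} + \left(- \frac{6}{7} + \frac{25}{7}\right)\right)^{2} = \left(\frac{61}{3} + \frac{19}{7}\right)^{2} = \left(\frac{484}{21}\right)^{2} = \frac{234256}{441}$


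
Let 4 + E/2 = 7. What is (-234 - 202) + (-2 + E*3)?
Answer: -420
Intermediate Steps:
E = 6 (E = -8 + 2*7 = -8 + 14 = 6)
(-234 - 202) + (-2 + E*3) = (-234 - 202) + (-2 + 6*3) = -436 + (-2 + 18) = -436 + 16 = -420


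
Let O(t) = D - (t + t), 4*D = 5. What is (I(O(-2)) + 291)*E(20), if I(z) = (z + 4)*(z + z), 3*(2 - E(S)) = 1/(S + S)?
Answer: 49473/64 ≈ 773.02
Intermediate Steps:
D = 5/4 (D = (¼)*5 = 5/4 ≈ 1.2500)
O(t) = 5/4 - 2*t (O(t) = 5/4 - (t + t) = 5/4 - 2*t)
E(S) = 2 - 1/(6*S) (E(S) = 2 - 1/(3*(S + S)) = 2 - 1/(2*S)/3 = 2 - 1/(6*S))
I(z) = 2*z*(4 + z) (I(z) = (4 + z)*(2*z) = 2*z*(4 + z))
(I(O(-2)) + 291)*E(20) = (2*(5/4 - 2*(-2))*(4 + (5/4 - 2*(-2))) + 291)*(2 - ⅙/20) = (2*(5/4 + 4)*(4 + (5/4 + 4)) + 291)*(2 - ⅙*1/20) = (2*(21/4)*(4 + 21/4) + 291)*(2 - 1/120) = (2*(21/4)*(37/4) + 291)*(239/120) = (777/8 + 291)*(239/120) = (3105/8)*(239/120) = 49473/64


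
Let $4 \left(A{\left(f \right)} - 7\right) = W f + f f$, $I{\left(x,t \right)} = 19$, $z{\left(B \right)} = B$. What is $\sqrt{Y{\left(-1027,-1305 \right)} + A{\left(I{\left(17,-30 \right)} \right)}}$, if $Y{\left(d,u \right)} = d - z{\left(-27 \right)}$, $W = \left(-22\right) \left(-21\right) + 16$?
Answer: $\frac{\sqrt{5471}}{2} \approx 36.983$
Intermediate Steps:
$W = 478$ ($W = 462 + 16 = 478$)
$Y{\left(d,u \right)} = 27 + d$ ($Y{\left(d,u \right)} = d - -27 = d + 27 = 27 + d$)
$A{\left(f \right)} = 7 + \frac{f^{2}}{4} + \frac{239 f}{2}$ ($A{\left(f \right)} = 7 + \frac{478 f + f f}{4} = 7 + \frac{478 f + f^{2}}{4} = 7 + \frac{f^{2} + 478 f}{4} = 7 + \left(\frac{f^{2}}{4} + \frac{239 f}{2}\right) = 7 + \frac{f^{2}}{4} + \frac{239 f}{2}$)
$\sqrt{Y{\left(-1027,-1305 \right)} + A{\left(I{\left(17,-30 \right)} \right)}} = \sqrt{\left(27 - 1027\right) + \left(7 + \frac{19^{2}}{4} + \frac{239}{2} \cdot 19\right)} = \sqrt{-1000 + \left(7 + \frac{1}{4} \cdot 361 + \frac{4541}{2}\right)} = \sqrt{-1000 + \left(7 + \frac{361}{4} + \frac{4541}{2}\right)} = \sqrt{-1000 + \frac{9471}{4}} = \sqrt{\frac{5471}{4}} = \frac{\sqrt{5471}}{2}$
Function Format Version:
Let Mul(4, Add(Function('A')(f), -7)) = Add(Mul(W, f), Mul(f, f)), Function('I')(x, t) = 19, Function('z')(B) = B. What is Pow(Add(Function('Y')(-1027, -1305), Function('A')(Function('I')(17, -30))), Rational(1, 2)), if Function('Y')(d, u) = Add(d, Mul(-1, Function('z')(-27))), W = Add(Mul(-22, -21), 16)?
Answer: Mul(Rational(1, 2), Pow(5471, Rational(1, 2))) ≈ 36.983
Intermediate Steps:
W = 478 (W = Add(462, 16) = 478)
Function('Y')(d, u) = Add(27, d) (Function('Y')(d, u) = Add(d, Mul(-1, -27)) = Add(d, 27) = Add(27, d))
Function('A')(f) = Add(7, Mul(Rational(1, 4), Pow(f, 2)), Mul(Rational(239, 2), f)) (Function('A')(f) = Add(7, Mul(Rational(1, 4), Add(Mul(478, f), Mul(f, f)))) = Add(7, Mul(Rational(1, 4), Add(Mul(478, f), Pow(f, 2)))) = Add(7, Mul(Rational(1, 4), Add(Pow(f, 2), Mul(478, f)))) = Add(7, Add(Mul(Rational(1, 4), Pow(f, 2)), Mul(Rational(239, 2), f))) = Add(7, Mul(Rational(1, 4), Pow(f, 2)), Mul(Rational(239, 2), f)))
Pow(Add(Function('Y')(-1027, -1305), Function('A')(Function('I')(17, -30))), Rational(1, 2)) = Pow(Add(Add(27, -1027), Add(7, Mul(Rational(1, 4), Pow(19, 2)), Mul(Rational(239, 2), 19))), Rational(1, 2)) = Pow(Add(-1000, Add(7, Mul(Rational(1, 4), 361), Rational(4541, 2))), Rational(1, 2)) = Pow(Add(-1000, Add(7, Rational(361, 4), Rational(4541, 2))), Rational(1, 2)) = Pow(Add(-1000, Rational(9471, 4)), Rational(1, 2)) = Pow(Rational(5471, 4), Rational(1, 2)) = Mul(Rational(1, 2), Pow(5471, Rational(1, 2)))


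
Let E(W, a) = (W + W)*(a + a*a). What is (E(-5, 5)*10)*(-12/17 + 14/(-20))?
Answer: 71700/17 ≈ 4217.6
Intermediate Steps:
E(W, a) = 2*W*(a + a**2) (E(W, a) = (2*W)*(a + a**2) = 2*W*(a + a**2))
(E(-5, 5)*10)*(-12/17 + 14/(-20)) = ((2*(-5)*5*(1 + 5))*10)*(-12/17 + 14/(-20)) = ((2*(-5)*5*6)*10)*(-12*1/17 + 14*(-1/20)) = (-300*10)*(-12/17 - 7/10) = -3000*(-239/170) = 71700/17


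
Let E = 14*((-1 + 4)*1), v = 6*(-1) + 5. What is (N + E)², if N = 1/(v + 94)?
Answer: 15264649/8649 ≈ 1764.9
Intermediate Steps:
v = -1 (v = -6 + 5 = -1)
N = 1/93 (N = 1/(-1 + 94) = 1/93 ≈ 0.010753)
E = 42 (E = 14*(3*1) = 14*3 = 42)
(N + E)² = (1/93 + 42)² = (3907/93)² = 15264649/8649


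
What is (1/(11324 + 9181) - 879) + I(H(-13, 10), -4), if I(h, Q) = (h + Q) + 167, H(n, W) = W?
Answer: -14476529/20505 ≈ -706.00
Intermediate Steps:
I(h, Q) = 167 + Q + h (I(h, Q) = (Q + h) + 167 = 167 + Q + h)
(1/(11324 + 9181) - 879) + I(H(-13, 10), -4) = (1/(11324 + 9181) - 879) + (167 - 4 + 10) = (1/20505 - 879) + 173 = -18023894/20505 + 173 = -14476529/20505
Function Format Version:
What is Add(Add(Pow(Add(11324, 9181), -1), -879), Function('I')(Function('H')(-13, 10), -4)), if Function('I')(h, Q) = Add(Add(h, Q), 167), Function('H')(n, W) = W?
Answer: Rational(-14476529, 20505) ≈ -706.00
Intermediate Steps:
Function('I')(h, Q) = Add(167, Q, h) (Function('I')(h, Q) = Add(Add(Q, h), 167) = Add(167, Q, h))
Add(Add(Pow(Add(11324, 9181), -1), -879), Function('I')(Function('H')(-13, 10), -4)) = Add(Add(Pow(Add(11324, 9181), -1), -879), Add(167, -4, 10)) = Add(Add(Pow(20505, -1), -879), 173) = Add(Add(Rational(1, 20505), -879), 173) = Add(Rational(-18023894, 20505), 173) = Rational(-14476529, 20505)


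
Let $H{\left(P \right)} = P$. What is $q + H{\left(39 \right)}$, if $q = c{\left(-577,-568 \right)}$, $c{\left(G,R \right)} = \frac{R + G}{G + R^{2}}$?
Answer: $\frac{12558688}{322047} \approx 38.996$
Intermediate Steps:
$c{\left(G,R \right)} = \frac{G + R}{G + R^{2}}$
$q = - \frac{1145}{322047}$ ($q = \frac{-577 - 568}{-577 + \left(-568\right)^{2}} = \frac{1}{-577 + 322624} \left(-1145\right) = \frac{1}{322047} \left(-1145\right) = - \frac{1145}{322047} \approx -0.0035554$)
$q + H{\left(39 \right)} = - \frac{1145}{322047} + 39 = \frac{12558688}{322047}$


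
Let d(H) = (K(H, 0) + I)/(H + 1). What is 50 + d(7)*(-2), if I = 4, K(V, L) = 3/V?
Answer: 1369/28 ≈ 48.893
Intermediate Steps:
d(H) = (4 + 3/H)/(1 + H) (d(H) = (3/H + 4)/(H + 1) = (4 + 3/H)/(1 + H))
50 + d(7)*(-2) = 50 + ((3 + 4*7)/(7*(1 + 7)))*(-2) = 50 + ((1/7)*(3 + 28)/8)*(-2) = 50 + ((1/7)*(1/8)*31)*(-2) = 50 + (31/56)*(-2) = 50 - 31/28 = 1369/28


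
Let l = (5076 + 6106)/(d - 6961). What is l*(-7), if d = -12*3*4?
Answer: 11182/1015 ≈ 11.017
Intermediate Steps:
d = -144 (d = -36*4 = -144)
l = -11182/7105 (l = (5076 + 6106)/(-144 - 6961) = 11182/(-7105) = 11182*(-1/7105) = -11182/7105 ≈ -1.5738)
l*(-7) = -11182/7105*(-7) = 11182/1015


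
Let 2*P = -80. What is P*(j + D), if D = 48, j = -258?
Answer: 8400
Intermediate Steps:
P = -40 (P = (1/2)*(-80) = -40)
P*(j + D) = -40*(-258 + 48) = -40*(-210) = 8400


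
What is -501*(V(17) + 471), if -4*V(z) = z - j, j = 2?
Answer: -936369/4 ≈ -2.3409e+5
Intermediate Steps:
V(z) = ½ - z/4 (V(z) = -(z - 1*2)/4 = -(z - 2)/4 = -(-2 + z)/4 = ½ - z/4)
-501*(V(17) + 471) = -501*((½ - ¼*17) + 471) = -501*((½ - 17/4) + 471) = -501*(-15/4 + 471) = -501*1869/4 = -936369/4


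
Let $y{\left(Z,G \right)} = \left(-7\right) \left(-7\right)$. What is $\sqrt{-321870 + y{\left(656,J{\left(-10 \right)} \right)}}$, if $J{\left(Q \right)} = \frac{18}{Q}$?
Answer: $i \sqrt{321821} \approx 567.29 i$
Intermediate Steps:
$y{\left(Z,G \right)} = 49$
$\sqrt{-321870 + y{\left(656,J{\left(-10 \right)} \right)}} = \sqrt{-321870 + 49} = \sqrt{-321821} = i \sqrt{321821}$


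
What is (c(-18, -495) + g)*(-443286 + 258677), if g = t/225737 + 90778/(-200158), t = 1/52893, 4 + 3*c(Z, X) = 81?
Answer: -5561905742905594593779/1194933966764139 ≈ -4.6546e+6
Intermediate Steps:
c(Z, X) = 77/3 (c(Z, X) = -4/3 + (1/3)*81 = -4/3 + 27 = 77/3)
t = 1/52893 ≈ 1.8906e-5
g = -541940445122770/1194933966764139 (g = (1/52893)/225737 + 90778/(-200158) = (1/52893)*(1/225737) + 90778*(-1/200158) = 1/11939907141 - 45389/100079 = -541940445122770/1194933966764139 ≈ -0.45353)
(c(-18, -495) + g)*(-443286 + 258677) = (77/3 - 541940445122770/1194933966764139)*(-443286 + 258677) = (30128031368490131/1194933966764139)*(-184609) = -5561905742905594593779/1194933966764139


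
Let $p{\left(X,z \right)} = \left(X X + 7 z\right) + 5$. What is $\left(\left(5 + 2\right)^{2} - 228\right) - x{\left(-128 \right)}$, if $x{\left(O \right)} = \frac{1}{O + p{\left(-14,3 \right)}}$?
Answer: $- \frac{16827}{94} \approx -179.01$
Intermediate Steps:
$p{\left(X,z \right)} = 5 + X^{2} + 7 z$ ($p{\left(X,z \right)} = \left(X^{2} + 7 z\right) + 5 = 5 + X^{2} + 7 z$)
$x{\left(O \right)} = \frac{1}{222 + O}$ ($x{\left(O \right)} = \frac{1}{O + \left(5 + \left(-14\right)^{2} + 7 \cdot 3\right)} = \frac{1}{O + \left(5 + 196 + 21\right)} = \frac{1}{O + 222} = \frac{1}{222 + O}$)
$\left(\left(5 + 2\right)^{2} - 228\right) - x{\left(-128 \right)} = \left(\left(5 + 2\right)^{2} - 228\right) - \frac{1}{222 - 128} = \left(7^{2} - 228\right) - \frac{1}{94} = \left(49 - 228\right) - \frac{1}{94} = -179 - \frac{1}{94} = - \frac{16827}{94}$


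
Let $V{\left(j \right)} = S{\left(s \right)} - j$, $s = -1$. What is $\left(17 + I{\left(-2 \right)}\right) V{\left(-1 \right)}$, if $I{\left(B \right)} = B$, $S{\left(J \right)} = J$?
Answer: $0$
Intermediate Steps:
$V{\left(j \right)} = -1 - j$
$\left(17 + I{\left(-2 \right)}\right) V{\left(-1 \right)} = \left(17 - 2\right) \left(-1 - -1\right) = 15 \left(-1 + 1\right) = 15 \cdot 0 = 0$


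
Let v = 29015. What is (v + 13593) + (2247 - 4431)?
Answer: 40424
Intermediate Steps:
(v + 13593) + (2247 - 4431) = (29015 + 13593) + (2247 - 4431) = 42608 - 2184 = 40424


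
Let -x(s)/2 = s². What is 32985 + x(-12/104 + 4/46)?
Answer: 5897783681/178802 ≈ 32985.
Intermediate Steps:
x(s) = -2*s²
32985 + x(-12/104 + 4/46) = 32985 - 2*(-12/104 + 4/46)² = 32985 - 2*(-12*1/104 + 4*(1/46))² = 32985 - 2*(-3/26 + 2/23)² = 32985 - 2*(-17/598)² = 32985 - 2*289/357604 = 32985 - 289/178802 = 5897783681/178802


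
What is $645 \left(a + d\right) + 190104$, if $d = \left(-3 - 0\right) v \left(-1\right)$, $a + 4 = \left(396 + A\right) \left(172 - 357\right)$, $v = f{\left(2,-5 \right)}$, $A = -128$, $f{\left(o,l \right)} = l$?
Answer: $-31801251$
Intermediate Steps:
$v = -5$
$a = -49584$ ($a = -4 + \left(396 - 128\right) \left(172 - 357\right) = -4 + 268 \left(-185\right) = -4 - 49580 = -49584$)
$d = -15$ ($d = \left(-3 - 0\right) \left(-5\right) \left(-1\right) = \left(-3 + 0\right) \left(-5\right) \left(-1\right) = \left(-3\right) \left(-5\right) \left(-1\right) = 15 \left(-1\right) = -15$)
$645 \left(a + d\right) + 190104 = 645 \left(-49584 - 15\right) + 190104 = 645 \left(-49599\right) + 190104 = -31991355 + 190104 = -31801251$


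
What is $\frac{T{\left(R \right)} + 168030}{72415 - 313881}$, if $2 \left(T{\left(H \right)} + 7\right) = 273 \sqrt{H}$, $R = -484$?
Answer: $- \frac{168023}{241466} - \frac{3003 i}{241466} \approx -0.69585 - 0.012437 i$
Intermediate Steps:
$T{\left(H \right)} = -7 + \frac{273 \sqrt{H}}{2}$
$\frac{T{\left(R \right)} + 168030}{72415 - 313881} = \frac{\left(-7 + \frac{273 \sqrt{-484}}{2}\right) + 168030}{72415 - 313881} = \frac{\left(-7 + \frac{273 \cdot 22 i}{2}\right) + 168030}{-241466} = \left(\left(-7 + 3003 i\right) + 168030\right) \left(- \frac{1}{241466}\right) = \left(168023 + 3003 i\right) \left(- \frac{1}{241466}\right) = - \frac{168023}{241466} - \frac{3003 i}{241466}$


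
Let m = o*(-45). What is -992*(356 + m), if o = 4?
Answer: -174592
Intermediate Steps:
m = -180 (m = 4*(-45) = -180)
-992*(356 + m) = -992*(356 - 180) = -992*176 = -174592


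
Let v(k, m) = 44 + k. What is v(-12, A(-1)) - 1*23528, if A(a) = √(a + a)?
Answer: -23496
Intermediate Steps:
A(a) = √2*√a (A(a) = √(2*a) = √2*√a)
v(-12, A(-1)) - 1*23528 = (44 - 12) - 1*23528 = 32 - 23528 = -23496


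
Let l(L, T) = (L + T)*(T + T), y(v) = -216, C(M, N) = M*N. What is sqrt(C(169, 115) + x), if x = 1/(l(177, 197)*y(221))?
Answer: sqrt(136730437436926806)/2652408 ≈ 139.41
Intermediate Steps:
l(L, T) = 2*T*(L + T) (l(L, T) = (L + T)*(2*T) = 2*T*(L + T))
x = -1/31828896 (x = 1/((2*197*(177 + 197))*(-216)) = -1/216/(2*197*374) = -1/216/147356 = (1/147356)*(-1/216) = -1/31828896 ≈ -3.1418e-8)
sqrt(C(169, 115) + x) = sqrt(169*115 - 1/31828896) = sqrt(19435 - 1/31828896) = sqrt(618594593759/31828896) = sqrt(136730437436926806)/2652408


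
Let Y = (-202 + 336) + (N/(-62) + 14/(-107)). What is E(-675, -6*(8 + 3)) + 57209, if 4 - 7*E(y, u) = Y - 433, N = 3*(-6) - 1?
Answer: 379811497/6634 ≈ 57252.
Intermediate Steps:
N = -19 (N = -18 - 1 = -19)
Y = 890121/6634 (Y = (-202 + 336) + (-19/(-62) + 14/(-107)) = 134 + (-19*(-1/62) + 14*(-1/107)) = 134 + (19/62 - 14/107) = 134 + 1165/6634 = 890121/6634 ≈ 134.18)
E(y, u) = 286991/6634 (E(y, u) = 4/7 - (890121/6634 - 433)/7 = 4/7 - ⅐*(-1982401/6634) = 4/7 + 1982401/46438 = 286991/6634)
E(-675, -6*(8 + 3)) + 57209 = 286991/6634 + 57209 = 379811497/6634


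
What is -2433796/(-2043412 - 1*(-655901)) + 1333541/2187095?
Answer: 7173245869071/3034618370545 ≈ 2.3638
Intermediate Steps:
-2433796/(-2043412 - 1*(-655901)) + 1333541/2187095 = -2433796/(-2043412 + 655901) + 1333541*(1/2187095) = -2433796/(-1387511) + 1333541/2187095 = -2433796*(-1/1387511) + 1333541/2187095 = 2433796/1387511 + 1333541/2187095 = 7173245869071/3034618370545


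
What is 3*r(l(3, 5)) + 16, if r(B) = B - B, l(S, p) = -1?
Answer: 16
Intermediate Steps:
r(B) = 0
3*r(l(3, 5)) + 16 = 3*0 + 16 = 0 + 16 = 16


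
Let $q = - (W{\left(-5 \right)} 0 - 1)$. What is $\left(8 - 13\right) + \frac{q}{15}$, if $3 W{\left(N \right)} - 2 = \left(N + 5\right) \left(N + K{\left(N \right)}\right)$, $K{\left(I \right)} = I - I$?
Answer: $- \frac{74}{15} \approx -4.9333$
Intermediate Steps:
$K{\left(I \right)} = 0$
$W{\left(N \right)} = \frac{2}{3} + \frac{N \left(5 + N\right)}{3}$ ($W{\left(N \right)} = \frac{2}{3} + \frac{\left(N + 5\right) \left(N + 0\right)}{3} = \frac{2}{3} + \frac{\left(5 + N\right) N}{3} = \frac{2}{3} + \frac{N \left(5 + N\right)}{3}$)
$q = 1$ ($q = - (\left(\frac{2}{3} + \frac{\left(-5\right)^{2}}{3} + \frac{5}{3} \left(-5\right)\right) 0 - 1) = - (\left(\frac{2}{3} + \frac{1}{3} \cdot 25 - \frac{25}{3}\right) 0 - 1) = - (\left(\frac{2}{3} + \frac{25}{3} - \frac{25}{3}\right) 0 - 1) = - (\frac{2}{3} \cdot 0 - 1) = - (0 - 1) = \left(-1\right) \left(-1\right) = 1$)
$\left(8 - 13\right) + \frac{q}{15} = \left(8 - 13\right) + 1 \cdot \frac{1}{15} = -5 + \frac{1}{15} = - \frac{74}{15}$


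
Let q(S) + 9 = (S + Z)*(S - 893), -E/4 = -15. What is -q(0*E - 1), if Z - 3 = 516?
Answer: 463101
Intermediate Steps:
Z = 519 (Z = 3 + 516 = 519)
E = 60 (E = -4*(-15) = 60)
q(S) = -9 + (-893 + S)*(519 + S) (q(S) = -9 + (S + 519)*(S - 893) = -9 + (519 + S)*(-893 + S) = -9 + (-893 + S)*(519 + S))
-q(0*E - 1) = -(-463476 + (0*60 - 1)**2 - 374*(0*60 - 1)) = -(-463476 + (0 - 1)**2 - 374*(0 - 1)) = -(-463476 + (-1)**2 - 374*(-1)) = -(-463476 + 1 + 374) = -1*(-463101) = 463101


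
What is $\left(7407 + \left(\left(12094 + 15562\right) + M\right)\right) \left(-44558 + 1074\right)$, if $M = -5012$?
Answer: $-1306737684$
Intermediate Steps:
$\left(7407 + \left(\left(12094 + 15562\right) + M\right)\right) \left(-44558 + 1074\right) = \left(7407 + \left(\left(12094 + 15562\right) - 5012\right)\right) \left(-44558 + 1074\right) = \left(7407 + \left(27656 - 5012\right)\right) \left(-43484\right) = \left(7407 + 22644\right) \left(-43484\right) = 30051 \left(-43484\right) = -1306737684$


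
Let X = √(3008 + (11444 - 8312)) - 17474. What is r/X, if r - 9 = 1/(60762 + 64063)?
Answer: -4907686481/9528345864050 - 561713*√1535/9528345864050 ≈ -0.00051737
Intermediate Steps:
X = -17474 + 2*√1535 (X = √(3008 + 3132) - 17474 = √6140 - 17474 = 2*√1535 - 17474 = -17474 + 2*√1535 ≈ -17396.)
r = 1123426/124825 (r = 9 + 1/(60762 + 64063) = 9 + 1/124825 = 1123426/124825 ≈ 9.0000)
r/X = 1123426/(124825*(-17474 + 2*√1535))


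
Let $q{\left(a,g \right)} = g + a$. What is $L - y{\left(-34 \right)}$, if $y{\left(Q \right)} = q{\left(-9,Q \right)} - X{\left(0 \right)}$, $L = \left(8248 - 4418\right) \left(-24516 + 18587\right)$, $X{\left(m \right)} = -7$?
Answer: $-22708034$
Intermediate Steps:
$q{\left(a,g \right)} = a + g$
$L = -22708070$ ($L = 3830 \left(-5929\right) = -22708070$)
$y{\left(Q \right)} = -2 + Q$ ($y{\left(Q \right)} = \left(-9 + Q\right) - -7 = \left(-9 + Q\right) + 7 = -2 + Q$)
$L - y{\left(-34 \right)} = -22708070 - \left(-2 - 34\right) = -22708070 - -36 = -22708070 + 36 = -22708034$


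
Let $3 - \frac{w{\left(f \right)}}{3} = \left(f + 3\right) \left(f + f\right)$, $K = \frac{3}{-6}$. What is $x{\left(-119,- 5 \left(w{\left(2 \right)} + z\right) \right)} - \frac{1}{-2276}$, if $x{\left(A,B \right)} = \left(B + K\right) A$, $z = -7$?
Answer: $- \frac{78409337}{2276} \approx -34451.0$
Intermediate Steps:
$K = - \frac{1}{2}$ ($K = 3 \left(- \frac{1}{6}\right) = - \frac{1}{2} \approx -0.5$)
$w{\left(f \right)} = 9 - 6 f \left(3 + f\right)$ ($w{\left(f \right)} = 9 - 3 \left(f + 3\right) \left(f + f\right) = 9 - 3 \left(3 + f\right) 2 f = 9 - 3 \cdot 2 f \left(3 + f\right) = 9 - 6 f \left(3 + f\right)$)
$x{\left(A,B \right)} = A \left(- \frac{1}{2} + B\right)$ ($x{\left(A,B \right)} = \left(B - \frac{1}{2}\right) A = \left(- \frac{1}{2} + B\right) A = A \left(- \frac{1}{2} + B\right)$)
$x{\left(-119,- 5 \left(w{\left(2 \right)} + z\right) \right)} - \frac{1}{-2276} = - 119 \left(- \frac{1}{2} - 5 \left(\left(9 - 36 - 6 \cdot 2^{2}\right) - 7\right)\right) - \frac{1}{-2276} = - 119 \left(- \frac{1}{2} - 5 \left(\left(9 - 36 - 24\right) - 7\right)\right) - - \frac{1}{2276} = - 119 \left(- \frac{1}{2} - 5 \left(\left(9 - 36 - 24\right) - 7\right)\right) + \frac{1}{2276} = - 119 \left(- \frac{1}{2} - 5 \left(-51 - 7\right)\right) + \frac{1}{2276} = - 119 \left(- \frac{1}{2} - -290\right) + \frac{1}{2276} = - 119 \left(- \frac{1}{2} + 290\right) + \frac{1}{2276} = \left(-119\right) \frac{579}{2} + \frac{1}{2276} = - \frac{68901}{2} + \frac{1}{2276} = - \frac{78409337}{2276}$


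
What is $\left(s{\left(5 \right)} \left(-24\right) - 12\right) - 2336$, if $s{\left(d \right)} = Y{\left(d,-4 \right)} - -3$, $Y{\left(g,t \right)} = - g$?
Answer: $-2300$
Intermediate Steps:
$s{\left(d \right)} = 3 - d$ ($s{\left(d \right)} = - d - -3 = - d + 3 = 3 - d$)
$\left(s{\left(5 \right)} \left(-24\right) - 12\right) - 2336 = \left(\left(3 - 5\right) \left(-24\right) - 12\right) - 2336 = \left(\left(-2\right) \left(-24\right) - 12\right) - 2336 = \left(48 - 12\right) - 2336 = 36 - 2336 = -2300$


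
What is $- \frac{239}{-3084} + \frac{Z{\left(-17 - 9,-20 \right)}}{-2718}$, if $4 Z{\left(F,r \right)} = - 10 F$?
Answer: $\frac{74857}{1397052} \approx 0.053582$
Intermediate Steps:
$Z{\left(F,r \right)} = - \frac{5 F}{2}$ ($Z{\left(F,r \right)} = \frac{\left(-10\right) F}{4} = - \frac{5 F}{2}$)
$- \frac{239}{-3084} + \frac{Z{\left(-17 - 9,-20 \right)}}{-2718} = - \frac{239}{-3084} + \frac{\left(- \frac{5}{2}\right) \left(-17 - 9\right)}{-2718} = \left(-239\right) \left(- \frac{1}{3084}\right) + \left(- \frac{5}{2}\right) \left(-26\right) \left(- \frac{1}{2718}\right) = \frac{239}{3084} + 65 \left(- \frac{1}{2718}\right) = \frac{239}{3084} - \frac{65}{2718} = \frac{74857}{1397052}$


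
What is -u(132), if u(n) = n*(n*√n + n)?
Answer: -17424 - 34848*√33 ≈ -2.1761e+5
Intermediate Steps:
u(n) = n*(n + n^(3/2)) (u(n) = n*(n^(3/2) + n) = n*(n + n^(3/2)))
-u(132) = -(132² + 132^(5/2)) = -(17424 + 34848*√33) = -17424 - 34848*√33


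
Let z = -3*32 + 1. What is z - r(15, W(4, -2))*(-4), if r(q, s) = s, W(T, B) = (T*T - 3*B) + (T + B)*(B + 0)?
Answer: -23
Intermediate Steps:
z = -95 (z = -96 + 1 = -95)
W(T, B) = T² - 3*B + B*(B + T) (W(T, B) = (T² - 3*B) + (B + T)*B = (T² - 3*B) + B*(B + T) = T² - 3*B + B*(B + T))
z - r(15, W(4, -2))*(-4) = -95 - ((-2)² + 4² - 3*(-2) - 2*4)*(-4) = -95 - (4 + 16 + 6 - 8)*(-4) = -95 - 18*(-4) = -95 - 1*(-72) = -95 + 72 = -23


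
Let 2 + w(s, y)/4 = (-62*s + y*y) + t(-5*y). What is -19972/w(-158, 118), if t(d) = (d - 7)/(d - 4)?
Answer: -988614/4696363 ≈ -0.21051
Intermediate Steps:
t(d) = (-7 + d)/(-4 + d)
w(s, y) = -8 - 248*s + 4*y² + 4*(-7 - 5*y)/(-4 - 5*y) (w(s, y) = -8 + 4*((-62*s + y*y) + (-7 - 5*y)/(-4 - 5*y)) = -8 + 4*((-62*s + y²) + (-7 - 5*y)/(-4 - 5*y)) = -8 + 4*((y² - 62*s) + (-7 - 5*y)/(-4 - 5*y)) = -8 + 4*(y² - 62*s + (-7 - 5*y)/(-4 - 5*y)) = -8 + (-248*s + 4*y² + 4*(-7 - 5*y)/(-4 - 5*y)) = -8 - 248*s + 4*y² + 4*(-7 - 5*y)/(-4 - 5*y))
-19972/w(-158, 118) = -19972*(4 + 5*118)/(4*(7 + 5*118 + (4 + 5*118)*(-2 + 118² - 62*(-158)))) = -19972*(4 + 590)/(4*(7 + 590 + (4 + 590)*(-2 + 13924 + 9796))) = -19972*297/(2*(7 + 590 + 594*23718)) = -19972*297/(2*(7 + 590 + 14088492)) = -19972/(4*(1/594)*14089089) = -19972/9392726/99 = -19972*99/9392726 = -988614/4696363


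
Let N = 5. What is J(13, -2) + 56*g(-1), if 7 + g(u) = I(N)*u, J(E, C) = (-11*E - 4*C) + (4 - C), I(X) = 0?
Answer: -521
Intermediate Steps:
J(E, C) = 4 - 11*E - 5*C
g(u) = -7 (g(u) = -7 + 0*u = -7 + 0 = -7)
J(13, -2) + 56*g(-1) = (4 - 11*13 - 5*(-2)) + 56*(-7) = (4 - 143 + 10) - 392 = -129 - 392 = -521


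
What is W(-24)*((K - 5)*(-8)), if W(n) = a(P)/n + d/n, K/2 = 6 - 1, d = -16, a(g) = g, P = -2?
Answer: -30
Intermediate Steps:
K = 10 (K = 2*(6 - 1) = 2*5 = 10)
W(n) = -18/n (W(n) = -2/n - 16/n = -18/n)
W(-24)*((K - 5)*(-8)) = (-18/(-24))*((10 - 5)*(-8)) = (-18*(-1/24))*(5*(-8)) = (¾)*(-40) = -30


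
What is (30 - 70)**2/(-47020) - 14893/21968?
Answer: -36770883/51646768 ≈ -0.71197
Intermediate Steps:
(30 - 70)**2/(-47020) - 14893/21968 = (-40)**2*(-1/47020) - 14893*1/21968 = 1600*(-1/47020) - 14893/21968 = -80/2351 - 14893/21968 = -36770883/51646768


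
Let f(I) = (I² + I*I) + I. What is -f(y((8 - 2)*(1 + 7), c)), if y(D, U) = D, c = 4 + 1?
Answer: -4656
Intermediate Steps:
c = 5
f(I) = I + 2*I² (f(I) = (I² + I²) + I = 2*I² + I = I + 2*I²)
-f(y((8 - 2)*(1 + 7), c)) = -(8 - 2)*(1 + 7)*(1 + 2*((8 - 2)*(1 + 7))) = -6*8*(1 + 2*(6*8)) = -48*(1 + 2*48) = -48*(1 + 96) = -48*97 = -1*4656 = -4656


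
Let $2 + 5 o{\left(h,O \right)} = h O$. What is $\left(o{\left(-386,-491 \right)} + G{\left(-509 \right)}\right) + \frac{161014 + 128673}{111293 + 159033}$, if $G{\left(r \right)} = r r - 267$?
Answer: $\frac{401055480079}{1351630} \approx 2.9672 \cdot 10^{5}$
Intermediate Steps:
$G{\left(r \right)} = -267 + r^{2}$ ($G{\left(r \right)} = r^{2} - 267 = -267 + r^{2}$)
$o{\left(h,O \right)} = - \frac{2}{5} + \frac{O h}{5}$ ($o{\left(h,O \right)} = - \frac{2}{5} + \frac{h O}{5} = - \frac{2}{5} + \frac{O h}{5}$)
$\left(o{\left(-386,-491 \right)} + G{\left(-509 \right)}\right) + \frac{161014 + 128673}{111293 + 159033} = \left(\left(- \frac{2}{5} + \frac{1}{5} \left(-491\right) \left(-386\right)\right) - \left(267 - \left(-509\right)^{2}\right)\right) + \frac{161014 + 128673}{111293 + 159033} = \left(\left(- \frac{2}{5} + \frac{189526}{5}\right) + \left(-267 + 259081\right)\right) + \frac{289687}{270326} = \left(\frac{189524}{5} + 258814\right) + 289687 \cdot \frac{1}{270326} = \frac{1483594}{5} + \frac{289687}{270326} = \frac{401055480079}{1351630}$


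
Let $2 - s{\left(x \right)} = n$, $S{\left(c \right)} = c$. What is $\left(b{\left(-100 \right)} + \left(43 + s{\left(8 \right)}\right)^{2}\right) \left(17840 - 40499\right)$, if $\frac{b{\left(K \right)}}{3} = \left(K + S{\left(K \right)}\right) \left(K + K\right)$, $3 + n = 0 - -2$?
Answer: $-2767026444$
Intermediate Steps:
$n = -1$ ($n = -3 + \left(0 - -2\right) = -3 + \left(0 + 2\right) = -3 + 2 = -1$)
$s{\left(x \right)} = 3$ ($s{\left(x \right)} = 2 - -1 = 2 + 1 = 3$)
$b{\left(K \right)} = 12 K^{2}$ ($b{\left(K \right)} = 3 \left(K + K\right) \left(K + K\right) = 3 \cdot 2 K 2 K = 3 \cdot 4 K^{2} = 12 K^{2}$)
$\left(b{\left(-100 \right)} + \left(43 + s{\left(8 \right)}\right)^{2}\right) \left(17840 - 40499\right) = \left(12 \left(-100\right)^{2} + \left(43 + 3\right)^{2}\right) \left(17840 - 40499\right) = \left(12 \cdot 10000 + 46^{2}\right) \left(-22659\right) = \left(120000 + 2116\right) \left(-22659\right) = 122116 \left(-22659\right) = -2767026444$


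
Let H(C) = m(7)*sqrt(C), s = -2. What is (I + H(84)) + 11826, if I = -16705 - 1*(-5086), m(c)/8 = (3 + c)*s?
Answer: 207 - 320*sqrt(21) ≈ -1259.4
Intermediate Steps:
m(c) = -48 - 16*c (m(c) = 8*((3 + c)*(-2)) = 8*(-6 - 2*c) = -48 - 16*c)
I = -11619 (I = -16705 + 5086 = -11619)
H(C) = -160*sqrt(C) (H(C) = (-48 - 16*7)*sqrt(C) = (-48 - 112)*sqrt(C) = -160*sqrt(C))
(I + H(84)) + 11826 = (-11619 - 320*sqrt(21)) + 11826 = 207 - 320*sqrt(21)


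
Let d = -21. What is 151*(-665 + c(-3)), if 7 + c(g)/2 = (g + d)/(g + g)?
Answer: -101321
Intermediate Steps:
c(g) = -14 + (-21 + g)/g (c(g) = -14 + 2*((g - 21)/(g + g)) = -14 + 2*((-21 + g)/((2*g))) = -14 + 2*((-21 + g)*(1/(2*g))) = -14 + 2*((-21 + g)/(2*g)) = -14 + (-21 + g)/g)
151*(-665 + c(-3)) = 151*(-665 + (-13 - 21/(-3))) = 151*(-665 + (-13 - 21*(-1/3))) = 151*(-665 + (-13 + 7)) = 151*(-665 - 6) = 151*(-671) = -101321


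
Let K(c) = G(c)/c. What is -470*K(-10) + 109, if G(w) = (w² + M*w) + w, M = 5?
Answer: 1989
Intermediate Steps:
G(w) = w² + 6*w (G(w) = (w² + 5*w) + w = w² + 6*w)
K(c) = 6 + c (K(c) = (c*(6 + c))/c = 6 + c)
-470*K(-10) + 109 = -470*(6 - 10) + 109 = -470*(-4) + 109 = 1880 + 109 = 1989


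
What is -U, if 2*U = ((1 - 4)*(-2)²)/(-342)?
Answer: -1/57 ≈ -0.017544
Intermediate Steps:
U = 1/57 (U = (((1 - 4)*(-2)²)/(-342))/2 = (-3*4*(-1/342))/2 = (-12*(-1/342))/2 = (½)*(2/57) = 1/57 ≈ 0.017544)
-U = -1*1/57 = -1/57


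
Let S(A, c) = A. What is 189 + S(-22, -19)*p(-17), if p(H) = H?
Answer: 563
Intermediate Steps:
189 + S(-22, -19)*p(-17) = 189 - 22*(-17) = 189 + 374 = 563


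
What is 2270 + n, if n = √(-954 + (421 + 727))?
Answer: 2270 + √194 ≈ 2283.9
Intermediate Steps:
n = √194 (n = √(-954 + 1148) = √194 ≈ 13.928)
2270 + n = 2270 + √194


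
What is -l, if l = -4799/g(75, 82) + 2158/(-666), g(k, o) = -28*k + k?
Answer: 65212/74925 ≈ 0.87036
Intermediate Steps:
g(k, o) = -27*k
l = -65212/74925 (l = -4799/((-27*75)) + 2158/(-666) = -4799/(-2025) + 2158*(-1/666) = -4799*(-1/2025) - 1079/333 = 4799/2025 - 1079/333 = -65212/74925 ≈ -0.87036)
-l = -1*(-65212/74925) = 65212/74925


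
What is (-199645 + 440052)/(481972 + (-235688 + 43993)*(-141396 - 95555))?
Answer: 240407/45422803917 ≈ 5.2926e-6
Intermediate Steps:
(-199645 + 440052)/(481972 + (-235688 + 43993)*(-141396 - 95555)) = 240407/(481972 - 191695*(-236951)) = 240407/(481972 + 45422321945) = 240407/45422803917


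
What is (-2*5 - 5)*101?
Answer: -1515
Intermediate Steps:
(-2*5 - 5)*101 = (-10 - 5)*101 = -15*101 = -1515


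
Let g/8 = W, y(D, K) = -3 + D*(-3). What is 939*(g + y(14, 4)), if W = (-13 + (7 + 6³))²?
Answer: 331236945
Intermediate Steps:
W = 44100 (W = (-13 + (7 + 216))² = (-13 + 223)² = 210² = 44100)
y(D, K) = -3 - 3*D
g = 352800 (g = 8*44100 = 352800)
939*(g + y(14, 4)) = 939*(352800 + (-3 - 3*14)) = 939*(352800 + (-3 - 42)) = 939*(352800 - 45) = 939*352755 = 331236945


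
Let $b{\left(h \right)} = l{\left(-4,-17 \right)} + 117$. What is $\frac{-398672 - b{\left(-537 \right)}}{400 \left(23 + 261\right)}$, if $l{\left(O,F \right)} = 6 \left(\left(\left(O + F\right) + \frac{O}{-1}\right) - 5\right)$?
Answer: $- \frac{398657}{113600} \approx -3.5093$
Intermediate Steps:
$l{\left(O,F \right)} = -30 + 6 F$ ($l{\left(O,F \right)} = 6 \left(\left(\left(F + O\right) + O \left(-1\right)\right) - 5\right) = 6 \left(\left(\left(F + O\right) - O\right) - 5\right) = 6 \left(F - 5\right) = 6 \left(-5 + F\right) = -30 + 6 F$)
$b{\left(h \right)} = -15$ ($b{\left(h \right)} = \left(-30 + 6 \left(-17\right)\right) + 117 = \left(-30 - 102\right) + 117 = -132 + 117 = -15$)
$\frac{-398672 - b{\left(-537 \right)}}{400 \left(23 + 261\right)} = \frac{-398672 - -15}{400 \left(23 + 261\right)} = \frac{-398672 + 15}{400 \cdot 284} = - \frac{398657}{113600}$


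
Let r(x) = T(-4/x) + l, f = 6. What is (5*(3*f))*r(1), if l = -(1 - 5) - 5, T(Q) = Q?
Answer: -450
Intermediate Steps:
l = -1 (l = -1*(-4) - 5 = 4 - 5 = -1)
r(x) = -1 - 4/x (r(x) = -4/x - 1 = -1 - 4/x)
(5*(3*f))*r(1) = (5*(3*6))*((-4 - 1*1)/1) = (5*18)*(1*(-4 - 1)) = 90*(1*(-5)) = 90*(-5) = -450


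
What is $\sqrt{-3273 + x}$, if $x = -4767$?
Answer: $2 i \sqrt{2010} \approx 89.666 i$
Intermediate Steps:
$\sqrt{-3273 + x} = \sqrt{-3273 - 4767} = \sqrt{-8040} = 2 i \sqrt{2010}$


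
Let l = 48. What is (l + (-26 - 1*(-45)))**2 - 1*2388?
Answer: 2101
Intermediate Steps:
(l + (-26 - 1*(-45)))**2 - 1*2388 = (48 + (-26 - 1*(-45)))**2 - 1*2388 = (48 + (-26 + 45))**2 - 2388 = (48 + 19)**2 - 2388 = 67**2 - 2388 = 4489 - 2388 = 2101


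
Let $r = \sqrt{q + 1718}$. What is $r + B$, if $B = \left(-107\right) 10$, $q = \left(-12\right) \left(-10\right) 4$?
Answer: $-1070 + \sqrt{2198} \approx -1023.1$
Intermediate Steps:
$q = 480$ ($q = 120 \cdot 4 = 480$)
$B = -1070$
$r = \sqrt{2198}$ ($r = \sqrt{480 + 1718} = \sqrt{2198} \approx 46.883$)
$r + B = \sqrt{2198} - 1070 = -1070 + \sqrt{2198}$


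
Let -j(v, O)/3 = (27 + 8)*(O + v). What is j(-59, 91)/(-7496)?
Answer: 420/937 ≈ 0.44824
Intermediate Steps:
j(v, O) = -105*O - 105*v (j(v, O) = -3*(27 + 8)*(O + v) = -105*(O + v) = -3*(35*O + 35*v) = -105*O - 105*v)
j(-59, 91)/(-7496) = (-105*91 - 105*(-59))/(-7496) = (-9555 + 6195)*(-1/7496) = -3360*(-1/7496) = 420/937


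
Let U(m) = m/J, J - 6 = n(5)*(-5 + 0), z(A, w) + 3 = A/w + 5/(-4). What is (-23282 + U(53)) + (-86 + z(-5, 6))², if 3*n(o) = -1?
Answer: -49610161/3312 ≈ -14979.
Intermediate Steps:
n(o) = -⅓ (n(o) = (⅓)*(-1) = -⅓)
z(A, w) = -17/4 + A/w (z(A, w) = -3 + (A/w + 5/(-4)) = -3 + (A/w + 5*(-¼)) = -3 + (A/w - 5/4) = -3 + (-5/4 + A/w) = -17/4 + A/w)
J = 23/3 (J = 6 - (-5 + 0)/3 = 6 - ⅓*(-5) = 6 + 5/3 = 23/3 ≈ 7.6667)
U(m) = 3*m/23 (U(m) = m/(23/3) = m*(3/23) = 3*m/23)
(-23282 + U(53)) + (-86 + z(-5, 6))² = (-23282 + (3/23)*53) + (-86 + (-17/4 - 5/6))² = (-23282 + 159/23) + (-86 + (-17/4 - 5*⅙))² = -535327/23 + (-86 + (-17/4 - ⅚))² = -535327/23 + (-86 - 61/12)² = -535327/23 + (-1093/12)² = -535327/23 + 1194649/144 = -49610161/3312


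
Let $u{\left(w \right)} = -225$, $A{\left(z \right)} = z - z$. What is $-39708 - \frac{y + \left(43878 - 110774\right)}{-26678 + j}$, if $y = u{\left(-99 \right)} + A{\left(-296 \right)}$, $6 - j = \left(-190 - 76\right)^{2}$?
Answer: $- \frac{3868738145}{97428} \approx -39709.0$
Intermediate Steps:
$A{\left(z \right)} = 0$
$j = -70750$ ($j = 6 - \left(-190 - 76\right)^{2} = 6 - \left(-266\right)^{2} = 6 - 70756 = -70750$)
$y = -225$ ($y = -225 + 0 = -225$)
$-39708 - \frac{y + \left(43878 - 110774\right)}{-26678 + j} = -39708 - \frac{-225 + \left(43878 - 110774\right)}{-26678 - 70750} = -39708 - \frac{-225 - 66896}{-97428} = -39708 - \left(-67121\right) \left(- \frac{1}{97428}\right) = -39708 - \frac{67121}{97428} = - \frac{3868738145}{97428}$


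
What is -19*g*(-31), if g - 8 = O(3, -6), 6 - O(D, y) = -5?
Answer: 11191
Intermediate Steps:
O(D, y) = 11 (O(D, y) = 6 - 1*(-5) = 6 + 5 = 11)
g = 19 (g = 8 + 11 = 19)
-19*g*(-31) = -19*19*(-31) = -361*(-31) = 11191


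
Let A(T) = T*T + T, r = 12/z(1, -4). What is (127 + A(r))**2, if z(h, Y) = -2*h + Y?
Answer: 16641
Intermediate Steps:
z(h, Y) = Y - 2*h
r = -2 (r = 12/(-4 - 2*1) = 12/(-4 - 2) = 12/(-6) = 12*(-1/6) = -2)
A(T) = T + T**2 (A(T) = T**2 + T = T + T**2)
(127 + A(r))**2 = (127 - 2*(1 - 2))**2 = (127 - 2*(-1))**2 = (127 + 2)**2 = 129**2 = 16641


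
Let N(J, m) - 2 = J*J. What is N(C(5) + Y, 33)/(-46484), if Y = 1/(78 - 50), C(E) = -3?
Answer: -8457/36443456 ≈ -0.00023206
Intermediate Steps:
Y = 1/28 ≈ 0.035714
N(J, m) = 2 + J**2 (N(J, m) = 2 + J*J = 2 + J**2)
N(C(5) + Y, 33)/(-46484) = (2 + (-3 + 1/28)**2)/(-46484) = (2 + (-83/28)**2)*(-1/46484) = (2 + 6889/784)*(-1/46484) = (8457/784)*(-1/46484) = -8457/36443456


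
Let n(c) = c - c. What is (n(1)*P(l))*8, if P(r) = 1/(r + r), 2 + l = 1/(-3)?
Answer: 0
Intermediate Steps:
l = -7/3 (l = -2 + 1/(-3) = -2 - 1/3 = -7/3 ≈ -2.3333)
P(r) = 1/(2*r)
n(c) = 0
(n(1)*P(l))*8 = (0*(1/(2*(-7/3))))*8 = (0*((1/2)*(-3/7)))*8 = (0*(-3/14))*8 = 0*8 = 0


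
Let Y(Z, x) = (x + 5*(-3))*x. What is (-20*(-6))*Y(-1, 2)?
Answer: -3120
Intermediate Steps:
Y(Z, x) = x*(-15 + x) (Y(Z, x) = (x - 15)*x = (-15 + x)*x = x*(-15 + x))
(-20*(-6))*Y(-1, 2) = (-20*(-6))*(2*(-15 + 2)) = 120*(2*(-13)) = 120*(-26) = -3120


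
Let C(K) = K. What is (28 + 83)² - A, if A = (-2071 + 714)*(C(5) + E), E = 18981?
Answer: 25776323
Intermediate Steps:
A = -25764002 (A = (-2071 + 714)*(5 + 18981) = -1357*18986 = -25764002)
(28 + 83)² - A = (28 + 83)² - 1*(-25764002) = 111² + 25764002 = 12321 + 25764002 = 25776323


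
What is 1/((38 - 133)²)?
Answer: 1/9025 ≈ 0.00011080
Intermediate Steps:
1/((38 - 133)²) = 1/((-95)²) = 1/9025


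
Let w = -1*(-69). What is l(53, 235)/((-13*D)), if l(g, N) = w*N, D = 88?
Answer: -16215/1144 ≈ -14.174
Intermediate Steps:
w = 69
l(g, N) = 69*N
l(53, 235)/((-13*D)) = (69*235)/((-13*88)) = 16215/(-1144) = 16215*(-1/1144) = -16215/1144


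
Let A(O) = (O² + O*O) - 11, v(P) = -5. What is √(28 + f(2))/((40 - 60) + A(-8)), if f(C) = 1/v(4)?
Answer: √695/485 ≈ 0.054356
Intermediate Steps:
A(O) = -11 + 2*O² (A(O) = (O² + O²) - 11 = 2*O² - 11 = -11 + 2*O²)
f(C) = -⅕ (f(C) = 1/(-5) = -⅕)
√(28 + f(2))/((40 - 60) + A(-8)) = √(28 - ⅕)/((40 - 60) + (-11 + 2*(-8)²)) = √(139/5)/(-20 + (-11 + 2*64)) = (√695/5)/(-20 + (-11 + 128)) = (√695/5)/(-20 + 117) = (√695/5)/97 = (√695/5)*(1/97) = √695/485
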